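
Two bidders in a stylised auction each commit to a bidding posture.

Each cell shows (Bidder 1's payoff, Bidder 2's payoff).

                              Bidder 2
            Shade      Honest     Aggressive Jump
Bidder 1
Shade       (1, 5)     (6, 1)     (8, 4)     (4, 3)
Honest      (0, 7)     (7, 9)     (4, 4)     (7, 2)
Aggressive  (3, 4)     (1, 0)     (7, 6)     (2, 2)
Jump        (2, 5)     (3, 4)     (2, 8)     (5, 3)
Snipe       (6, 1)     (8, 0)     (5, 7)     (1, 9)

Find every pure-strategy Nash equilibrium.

none

(Shade, Shade): Bidder 1 can switch to Aggressive (1 → 3). Not NE.
(Shade, Honest): Bidder 1 can switch to Honest (6 → 7). Not NE.
(Shade, Aggressive): Bidder 2 can switch to Shade (4 → 5). Not NE.
(Shade, Jump): Bidder 1 can switch to Honest (4 → 7). Not NE.
(Honest, Shade): Bidder 1 can switch to Shade (0 → 1). Not NE.
(Honest, Honest): Bidder 1 can switch to Snipe (7 → 8). Not NE.
(Honest, Aggressive): Bidder 1 can switch to Shade (4 → 8). Not NE.
(Honest, Jump): Bidder 2 can switch to Shade (2 → 7). Not NE.
(The remaining 12 profiles each have a profitable deviation by the same check.)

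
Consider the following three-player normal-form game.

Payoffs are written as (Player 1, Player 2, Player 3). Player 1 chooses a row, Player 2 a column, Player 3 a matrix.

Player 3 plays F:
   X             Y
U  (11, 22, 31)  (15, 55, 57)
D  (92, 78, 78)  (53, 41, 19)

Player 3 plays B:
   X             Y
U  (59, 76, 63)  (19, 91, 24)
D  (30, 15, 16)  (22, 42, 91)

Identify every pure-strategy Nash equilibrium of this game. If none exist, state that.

(U, X, F): Player 1 can switch to D (11 → 92). Not NE.
(U, X, B): Player 2 can switch to Y (76 → 91). Not NE.
(U, Y, F): Player 1 can switch to D (15 → 53). Not NE.
(U, Y, B): Player 1 can switch to D (19 → 22). Not NE.
(D, X, F): Player 1 gets 92, best alternative 11; Player 2 gets 78, best alternative 41; Player 3 gets 78, best alternative 16. No profitable deviation — NE.
(D, X, B): Player 1 can switch to U (30 → 59). Not NE.
(D, Y, F): Player 2 can switch to X (41 → 78). Not NE.
(D, Y, B): Player 1 gets 22, best alternative 19; Player 2 gets 42, best alternative 15; Player 3 gets 91, best alternative 19. No profitable deviation — NE.

The pure Nash equilibria are (D, X, F) and (D, Y, B).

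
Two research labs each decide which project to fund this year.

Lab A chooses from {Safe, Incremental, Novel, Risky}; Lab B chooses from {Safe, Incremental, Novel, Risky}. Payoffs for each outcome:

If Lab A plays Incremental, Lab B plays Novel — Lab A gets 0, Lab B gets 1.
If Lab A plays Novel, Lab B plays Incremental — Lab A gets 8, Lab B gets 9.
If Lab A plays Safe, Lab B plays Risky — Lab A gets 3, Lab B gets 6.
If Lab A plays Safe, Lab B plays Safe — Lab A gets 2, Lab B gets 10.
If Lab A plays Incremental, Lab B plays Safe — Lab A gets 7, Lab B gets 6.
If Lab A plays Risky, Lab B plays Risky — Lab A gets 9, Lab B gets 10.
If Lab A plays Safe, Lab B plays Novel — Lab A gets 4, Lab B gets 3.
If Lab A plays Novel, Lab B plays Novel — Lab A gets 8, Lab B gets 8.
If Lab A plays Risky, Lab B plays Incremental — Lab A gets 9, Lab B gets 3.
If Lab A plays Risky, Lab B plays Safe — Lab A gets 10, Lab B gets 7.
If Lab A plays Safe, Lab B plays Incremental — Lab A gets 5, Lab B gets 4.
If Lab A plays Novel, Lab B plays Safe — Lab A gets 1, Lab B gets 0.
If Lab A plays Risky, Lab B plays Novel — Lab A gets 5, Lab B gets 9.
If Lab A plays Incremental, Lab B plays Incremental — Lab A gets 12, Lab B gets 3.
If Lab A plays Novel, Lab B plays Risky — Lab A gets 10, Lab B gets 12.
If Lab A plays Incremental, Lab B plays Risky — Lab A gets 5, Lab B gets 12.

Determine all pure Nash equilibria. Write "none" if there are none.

For each player, find the best response to each opponent profile; mutual best responses are the pure NE.
Lab A against Safe: payoffs 2, 7, 1, 10 → best response Risky.
Lab A against Incremental: payoffs 5, 12, 8, 9 → best response Incremental.
Lab A against Novel: payoffs 4, 0, 8, 5 → best response Novel.
Lab A against Risky: payoffs 3, 5, 10, 9 → best response Novel.
Lab B against Safe: payoffs 10, 4, 3, 6 → best response Safe.
Lab B against Incremental: payoffs 6, 3, 1, 12 → best response Risky.
Lab B against Novel: payoffs 0, 9, 8, 12 → best response Risky.
Lab B against Risky: payoffs 7, 3, 9, 10 → best response Risky.
Mutual best responses: (Novel, Risky).

Pure NE: (Novel, Risky)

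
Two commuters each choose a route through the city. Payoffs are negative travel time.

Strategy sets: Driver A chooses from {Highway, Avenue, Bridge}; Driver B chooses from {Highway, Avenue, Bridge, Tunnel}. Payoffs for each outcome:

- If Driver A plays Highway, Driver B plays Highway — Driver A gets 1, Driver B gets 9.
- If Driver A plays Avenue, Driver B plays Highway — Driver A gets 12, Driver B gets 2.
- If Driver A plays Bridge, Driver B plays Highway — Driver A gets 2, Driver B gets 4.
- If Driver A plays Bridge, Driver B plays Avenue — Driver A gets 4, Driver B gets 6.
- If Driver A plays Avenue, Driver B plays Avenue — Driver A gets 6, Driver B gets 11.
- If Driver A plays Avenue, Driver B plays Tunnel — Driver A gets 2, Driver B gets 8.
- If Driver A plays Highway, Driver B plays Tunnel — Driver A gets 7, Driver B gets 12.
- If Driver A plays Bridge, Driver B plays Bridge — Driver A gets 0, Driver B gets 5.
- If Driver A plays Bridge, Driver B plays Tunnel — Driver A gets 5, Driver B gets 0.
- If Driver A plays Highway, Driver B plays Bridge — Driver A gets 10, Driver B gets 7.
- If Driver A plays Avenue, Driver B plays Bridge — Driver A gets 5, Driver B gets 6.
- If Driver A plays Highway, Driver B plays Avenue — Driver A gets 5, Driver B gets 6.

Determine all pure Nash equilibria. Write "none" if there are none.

(Highway, Tunnel); (Avenue, Avenue)

Check each profile: it is a Nash equilibrium iff no player can strictly gain by switching unilaterally.
(Highway, Highway): Driver A can switch to Avenue (1 → 12). Not NE.
(Highway, Avenue): Driver A can switch to Avenue (5 → 6). Not NE.
(Highway, Bridge): Driver B can switch to Highway (7 → 9). Not NE.
(Highway, Tunnel): Driver A gets 7, best alternative 5; Driver B gets 12, best alternative 9. No profitable deviation — NE.
(Avenue, Highway): Driver B can switch to Avenue (2 → 11). Not NE.
(Avenue, Avenue): Driver A gets 6, best alternative 5; Driver B gets 11, best alternative 8. No profitable deviation — NE.
(Avenue, Bridge): Driver A can switch to Highway (5 → 10). Not NE.
(Avenue, Tunnel): Driver A can switch to Highway (2 → 7). Not NE.
(The remaining 4 profiles each have a profitable deviation by the same check.)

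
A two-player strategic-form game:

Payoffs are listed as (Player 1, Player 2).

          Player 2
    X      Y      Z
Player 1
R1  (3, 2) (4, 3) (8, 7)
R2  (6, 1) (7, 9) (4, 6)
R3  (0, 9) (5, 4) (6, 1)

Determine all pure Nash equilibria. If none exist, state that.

Player 1 against X: payoffs 3, 6, 0 → best response R2.
Player 1 against Y: payoffs 4, 7, 5 → best response R2.
Player 1 against Z: payoffs 8, 4, 6 → best response R1.
Player 2 against R1: payoffs 2, 3, 7 → best response Z.
Player 2 against R2: payoffs 1, 9, 6 → best response Y.
Player 2 against R3: payoffs 9, 4, 1 → best response X.
Mutual best responses: (R1, Z); (R2, Y).

(R1, Z) and (R2, Y)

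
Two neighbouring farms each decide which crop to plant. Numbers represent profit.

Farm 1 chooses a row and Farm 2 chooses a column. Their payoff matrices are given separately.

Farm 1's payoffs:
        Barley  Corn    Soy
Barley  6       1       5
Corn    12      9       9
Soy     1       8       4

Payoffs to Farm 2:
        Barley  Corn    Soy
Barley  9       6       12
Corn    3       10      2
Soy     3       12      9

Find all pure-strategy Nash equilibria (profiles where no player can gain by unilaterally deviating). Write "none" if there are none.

For each player, find the best response to each opponent profile; mutual best responses are the pure NE.
Farm 1 against Barley: payoffs 6, 12, 1 → best response Corn.
Farm 1 against Corn: payoffs 1, 9, 8 → best response Corn.
Farm 1 against Soy: payoffs 5, 9, 4 → best response Corn.
Farm 2 against Barley: payoffs 9, 6, 12 → best response Soy.
Farm 2 against Corn: payoffs 3, 10, 2 → best response Corn.
Farm 2 against Soy: payoffs 3, 12, 9 → best response Corn.
Mutual best responses: (Corn, Corn).

The unique pure-strategy Nash equilibrium is (Corn, Corn).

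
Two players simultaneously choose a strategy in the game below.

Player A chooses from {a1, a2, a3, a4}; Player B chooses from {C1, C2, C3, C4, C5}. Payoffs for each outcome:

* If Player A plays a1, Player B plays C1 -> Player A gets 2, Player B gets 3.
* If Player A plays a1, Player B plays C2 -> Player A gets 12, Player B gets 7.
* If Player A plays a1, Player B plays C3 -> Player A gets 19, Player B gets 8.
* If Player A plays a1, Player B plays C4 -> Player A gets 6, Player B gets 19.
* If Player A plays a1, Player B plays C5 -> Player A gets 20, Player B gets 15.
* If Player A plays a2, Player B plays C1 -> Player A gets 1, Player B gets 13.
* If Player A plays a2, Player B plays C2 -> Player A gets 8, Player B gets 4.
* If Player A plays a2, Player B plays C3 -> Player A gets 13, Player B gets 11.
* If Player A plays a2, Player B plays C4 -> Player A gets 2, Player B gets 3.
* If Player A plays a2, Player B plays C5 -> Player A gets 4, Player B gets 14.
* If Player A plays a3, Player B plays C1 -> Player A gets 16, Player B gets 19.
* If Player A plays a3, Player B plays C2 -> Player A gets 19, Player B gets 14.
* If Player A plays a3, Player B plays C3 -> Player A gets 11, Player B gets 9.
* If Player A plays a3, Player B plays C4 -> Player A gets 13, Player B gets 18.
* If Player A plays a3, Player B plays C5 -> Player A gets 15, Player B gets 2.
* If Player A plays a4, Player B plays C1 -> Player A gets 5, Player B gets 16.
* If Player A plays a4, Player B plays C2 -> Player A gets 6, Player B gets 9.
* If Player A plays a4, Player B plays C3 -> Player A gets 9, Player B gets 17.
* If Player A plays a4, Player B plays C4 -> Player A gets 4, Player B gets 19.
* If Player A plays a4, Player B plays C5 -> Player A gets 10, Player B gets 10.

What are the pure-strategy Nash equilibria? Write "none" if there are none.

(a1, C1): Player A can switch to a3 (2 → 16). Not NE.
(a1, C2): Player A can switch to a3 (12 → 19). Not NE.
(a1, C3): Player B can switch to C4 (8 → 19). Not NE.
(a1, C4): Player A can switch to a3 (6 → 13). Not NE.
(a1, C5): Player B can switch to C4 (15 → 19). Not NE.
(a2, C1): Player A can switch to a1 (1 → 2). Not NE.
(a2, C2): Player A can switch to a1 (8 → 12). Not NE.
(a2, C3): Player A can switch to a1 (13 → 19). Not NE.
(a2, C4): Player A can switch to a1 (2 → 6). Not NE.
(a2, C5): Player A can switch to a1 (4 → 20). Not NE.
(a3, C1): Player A gets 16, best alternative 5; Player B gets 19, best alternative 18. No profitable deviation — NE.
(The remaining 9 profiles each have a profitable deviation by the same check.)

The unique pure-strategy Nash equilibrium is (a3, C1).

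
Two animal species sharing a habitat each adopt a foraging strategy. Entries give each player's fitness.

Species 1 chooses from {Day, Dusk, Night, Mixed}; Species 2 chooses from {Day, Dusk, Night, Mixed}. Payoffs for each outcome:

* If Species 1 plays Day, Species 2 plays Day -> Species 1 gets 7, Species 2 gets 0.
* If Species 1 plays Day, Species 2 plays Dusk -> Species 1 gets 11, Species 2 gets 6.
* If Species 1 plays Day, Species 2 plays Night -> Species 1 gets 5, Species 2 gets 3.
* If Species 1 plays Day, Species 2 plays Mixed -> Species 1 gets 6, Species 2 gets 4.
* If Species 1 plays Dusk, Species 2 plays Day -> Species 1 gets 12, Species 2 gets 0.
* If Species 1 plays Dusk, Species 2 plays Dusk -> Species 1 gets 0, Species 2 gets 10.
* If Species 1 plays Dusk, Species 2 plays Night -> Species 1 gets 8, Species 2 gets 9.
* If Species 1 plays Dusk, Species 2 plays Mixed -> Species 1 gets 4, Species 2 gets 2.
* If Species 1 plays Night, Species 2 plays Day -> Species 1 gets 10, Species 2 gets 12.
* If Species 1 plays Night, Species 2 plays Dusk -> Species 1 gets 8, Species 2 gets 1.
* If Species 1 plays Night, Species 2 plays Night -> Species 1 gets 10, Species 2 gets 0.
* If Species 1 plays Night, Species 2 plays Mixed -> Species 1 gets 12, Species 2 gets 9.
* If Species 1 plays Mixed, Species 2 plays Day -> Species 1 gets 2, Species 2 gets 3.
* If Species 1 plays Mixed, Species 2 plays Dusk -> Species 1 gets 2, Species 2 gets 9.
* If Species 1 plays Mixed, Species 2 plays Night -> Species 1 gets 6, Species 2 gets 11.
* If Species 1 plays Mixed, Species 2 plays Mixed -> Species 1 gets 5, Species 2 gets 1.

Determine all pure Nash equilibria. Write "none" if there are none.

The unique pure-strategy Nash equilibrium is (Day, Dusk).

Species 1 against Day: payoffs 7, 12, 10, 2 → best response Dusk.
Species 1 against Dusk: payoffs 11, 0, 8, 2 → best response Day.
Species 1 against Night: payoffs 5, 8, 10, 6 → best response Night.
Species 1 against Mixed: payoffs 6, 4, 12, 5 → best response Night.
Species 2 against Day: payoffs 0, 6, 3, 4 → best response Dusk.
Species 2 against Dusk: payoffs 0, 10, 9, 2 → best response Dusk.
Species 2 against Night: payoffs 12, 1, 0, 9 → best response Day.
Species 2 against Mixed: payoffs 3, 9, 11, 1 → best response Night.
Mutual best responses: (Day, Dusk).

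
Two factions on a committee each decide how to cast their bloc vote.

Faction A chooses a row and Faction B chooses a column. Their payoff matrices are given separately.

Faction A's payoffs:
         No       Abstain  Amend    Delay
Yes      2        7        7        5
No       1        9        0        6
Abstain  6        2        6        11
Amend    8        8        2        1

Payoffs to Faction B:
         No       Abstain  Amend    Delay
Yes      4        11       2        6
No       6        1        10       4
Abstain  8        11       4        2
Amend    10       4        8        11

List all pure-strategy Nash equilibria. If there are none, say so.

For each strategy profile, look for a profitable unilateral deviation.
(Yes, No): Faction A can switch to Abstain (2 → 6). Not NE.
(Yes, Abstain): Faction A can switch to No (7 → 9). Not NE.
(Yes, Amend): Faction B can switch to No (2 → 4). Not NE.
(Yes, Delay): Faction A can switch to No (5 → 6). Not NE.
(No, No): Faction A can switch to Yes (1 → 2). Not NE.
(No, Abstain): Faction B can switch to No (1 → 6). Not NE.
(No, Amend): Faction A can switch to Yes (0 → 7). Not NE.
(No, Delay): Faction A can switch to Abstain (6 → 11). Not NE.
(Abstain, No): Faction A can switch to Amend (6 → 8). Not NE.
(Abstain, Abstain): Faction A can switch to Yes (2 → 7). Not NE.
(Abstain, Amend): Faction A can switch to Yes (6 → 7). Not NE.
(Abstain, Delay): Faction B can switch to No (2 → 8). Not NE.
(The remaining 4 profiles each have a profitable deviation by the same check.)

This game has no pure Nash equilibrium.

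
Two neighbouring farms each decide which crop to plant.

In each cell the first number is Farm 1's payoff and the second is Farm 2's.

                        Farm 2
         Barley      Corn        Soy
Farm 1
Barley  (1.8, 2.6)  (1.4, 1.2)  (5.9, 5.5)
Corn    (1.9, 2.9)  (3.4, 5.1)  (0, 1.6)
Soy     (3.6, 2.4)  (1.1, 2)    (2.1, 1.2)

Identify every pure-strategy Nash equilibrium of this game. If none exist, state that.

The pure Nash equilibria are (Barley, Soy); (Corn, Corn); (Soy, Barley).

Farm 1 against Barley: payoffs 1.8, 1.9, 3.6 → best response Soy.
Farm 1 against Corn: payoffs 1.4, 3.4, 1.1 → best response Corn.
Farm 1 against Soy: payoffs 5.9, 0, 2.1 → best response Barley.
Farm 2 against Barley: payoffs 2.6, 1.2, 5.5 → best response Soy.
Farm 2 against Corn: payoffs 2.9, 5.1, 1.6 → best response Corn.
Farm 2 against Soy: payoffs 2.4, 2, 1.2 → best response Barley.
Mutual best responses: (Barley, Soy); (Corn, Corn); (Soy, Barley).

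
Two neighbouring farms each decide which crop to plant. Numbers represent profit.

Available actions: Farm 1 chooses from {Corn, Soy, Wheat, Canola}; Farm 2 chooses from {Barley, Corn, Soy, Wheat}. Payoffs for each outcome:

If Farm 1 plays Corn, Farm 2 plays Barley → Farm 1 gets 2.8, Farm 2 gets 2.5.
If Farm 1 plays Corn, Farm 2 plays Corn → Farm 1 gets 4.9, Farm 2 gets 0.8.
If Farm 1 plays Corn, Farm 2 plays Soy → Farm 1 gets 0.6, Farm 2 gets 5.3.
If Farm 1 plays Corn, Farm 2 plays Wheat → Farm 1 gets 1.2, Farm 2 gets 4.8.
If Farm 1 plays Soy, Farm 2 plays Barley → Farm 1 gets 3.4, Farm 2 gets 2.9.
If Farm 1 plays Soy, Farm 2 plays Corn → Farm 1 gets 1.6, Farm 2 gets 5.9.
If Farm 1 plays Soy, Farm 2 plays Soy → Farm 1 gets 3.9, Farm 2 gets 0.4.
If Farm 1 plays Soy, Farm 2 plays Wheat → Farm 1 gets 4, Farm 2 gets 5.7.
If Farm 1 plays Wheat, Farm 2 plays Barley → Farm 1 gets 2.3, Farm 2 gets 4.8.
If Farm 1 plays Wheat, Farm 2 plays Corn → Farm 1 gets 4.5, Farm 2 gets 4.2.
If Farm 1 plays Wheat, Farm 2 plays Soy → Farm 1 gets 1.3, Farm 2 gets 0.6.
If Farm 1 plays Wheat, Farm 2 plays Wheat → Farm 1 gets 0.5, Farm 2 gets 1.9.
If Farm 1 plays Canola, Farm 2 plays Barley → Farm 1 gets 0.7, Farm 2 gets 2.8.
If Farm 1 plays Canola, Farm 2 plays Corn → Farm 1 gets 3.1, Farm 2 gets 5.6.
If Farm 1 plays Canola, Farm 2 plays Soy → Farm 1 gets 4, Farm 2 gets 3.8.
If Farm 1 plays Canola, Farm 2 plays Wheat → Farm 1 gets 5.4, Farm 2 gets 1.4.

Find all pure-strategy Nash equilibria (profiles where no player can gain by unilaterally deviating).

(Corn, Barley): Farm 1 can switch to Soy (2.8 → 3.4). Not NE.
(Corn, Corn): Farm 2 can switch to Barley (0.8 → 2.5). Not NE.
(Corn, Soy): Farm 1 can switch to Soy (0.6 → 3.9). Not NE.
(Corn, Wheat): Farm 1 can switch to Soy (1.2 → 4). Not NE.
(Soy, Barley): Farm 2 can switch to Corn (2.9 → 5.9). Not NE.
(Soy, Corn): Farm 1 can switch to Corn (1.6 → 4.9). Not NE.
(The remaining 10 profiles each have a profitable deviation by the same check.)

There is no pure-strategy Nash equilibrium.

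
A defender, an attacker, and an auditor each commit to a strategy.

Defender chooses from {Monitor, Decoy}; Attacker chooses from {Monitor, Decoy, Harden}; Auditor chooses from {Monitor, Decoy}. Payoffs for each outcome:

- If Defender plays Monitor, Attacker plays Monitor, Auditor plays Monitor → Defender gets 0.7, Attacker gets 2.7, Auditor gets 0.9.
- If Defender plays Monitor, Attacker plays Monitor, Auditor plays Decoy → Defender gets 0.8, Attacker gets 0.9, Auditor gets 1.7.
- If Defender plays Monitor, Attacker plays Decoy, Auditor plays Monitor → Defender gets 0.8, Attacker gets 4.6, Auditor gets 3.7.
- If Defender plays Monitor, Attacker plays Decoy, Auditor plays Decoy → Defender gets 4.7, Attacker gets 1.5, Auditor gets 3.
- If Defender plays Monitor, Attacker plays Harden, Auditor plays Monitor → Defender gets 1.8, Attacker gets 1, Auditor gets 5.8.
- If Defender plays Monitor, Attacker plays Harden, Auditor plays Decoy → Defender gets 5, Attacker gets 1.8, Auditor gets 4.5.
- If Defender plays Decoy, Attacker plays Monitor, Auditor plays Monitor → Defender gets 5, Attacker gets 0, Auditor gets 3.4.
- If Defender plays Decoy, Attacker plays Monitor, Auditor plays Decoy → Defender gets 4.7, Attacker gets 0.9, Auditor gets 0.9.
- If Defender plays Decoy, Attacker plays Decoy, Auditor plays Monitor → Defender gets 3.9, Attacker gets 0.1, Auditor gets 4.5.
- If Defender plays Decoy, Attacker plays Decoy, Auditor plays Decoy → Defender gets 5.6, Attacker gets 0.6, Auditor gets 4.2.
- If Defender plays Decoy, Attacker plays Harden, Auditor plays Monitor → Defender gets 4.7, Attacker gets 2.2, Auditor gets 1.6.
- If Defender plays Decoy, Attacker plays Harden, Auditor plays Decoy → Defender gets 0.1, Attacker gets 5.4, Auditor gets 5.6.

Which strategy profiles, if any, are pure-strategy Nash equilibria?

No pure-strategy Nash equilibrium.

Defender against (Monitor, Monitor): payoffs 0.7, 5 → best response Decoy.
Defender against (Monitor, Decoy): payoffs 0.8, 4.7 → best response Decoy.
Defender against (Decoy, Monitor): payoffs 0.8, 3.9 → best response Decoy.
Defender against (Decoy, Decoy): payoffs 4.7, 5.6 → best response Decoy.
Defender against (Harden, Monitor): payoffs 1.8, 4.7 → best response Decoy.
Defender against (Harden, Decoy): payoffs 5, 0.1 → best response Monitor.
Attacker against (Monitor, Monitor): payoffs 2.7, 4.6, 1 → best response Decoy.
Attacker against (Monitor, Decoy): payoffs 0.9, 1.5, 1.8 → best response Harden.
Attacker against (Decoy, Monitor): payoffs 0, 0.1, 2.2 → best response Harden.
Attacker against (Decoy, Decoy): payoffs 0.9, 0.6, 5.4 → best response Harden.
Auditor against (Monitor, Monitor): payoffs 0.9, 1.7 → best response Decoy.
Auditor against (Monitor, Decoy): payoffs 3.7, 3 → best response Monitor.
Auditor against (Monitor, Harden): payoffs 5.8, 4.5 → best response Monitor.
Auditor against (Decoy, Monitor): payoffs 3.4, 0.9 → best response Monitor.
Auditor against (Decoy, Decoy): payoffs 4.5, 4.2 → best response Monitor.
Auditor against (Decoy, Harden): payoffs 1.6, 5.6 → best response Decoy.
No profile is a mutual best response for all players.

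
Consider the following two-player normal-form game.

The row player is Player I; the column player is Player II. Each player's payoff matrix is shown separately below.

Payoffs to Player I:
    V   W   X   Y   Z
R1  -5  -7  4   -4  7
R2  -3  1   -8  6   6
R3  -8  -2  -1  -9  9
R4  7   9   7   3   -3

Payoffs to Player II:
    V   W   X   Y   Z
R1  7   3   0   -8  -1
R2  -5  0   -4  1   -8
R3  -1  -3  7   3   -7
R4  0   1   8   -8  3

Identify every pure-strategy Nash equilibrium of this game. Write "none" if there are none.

The pure Nash equilibria are (R2, Y); (R4, X).

(R1, V): Player I can switch to R2 (-5 → -3). Not NE.
(R1, W): Player I can switch to R2 (-7 → 1). Not NE.
(R1, X): Player I can switch to R4 (4 → 7). Not NE.
(R1, Y): Player I can switch to R2 (-4 → 6). Not NE.
(R1, Z): Player I can switch to R3 (7 → 9). Not NE.
(R2, V): Player I can switch to R4 (-3 → 7). Not NE.
(R2, W): Player I can switch to R4 (1 → 9). Not NE.
(R2, X): Player I can switch to R1 (-8 → 4). Not NE.
(R2, Y): Player I gets 6, best alternative 3; Player II gets 1, best alternative 0. No profitable deviation — NE.
(R2, Z): Player I can switch to R1 (6 → 7). Not NE.
(R3, V): Player I can switch to R1 (-8 → -5). Not NE.
(R4, X): Player I gets 7, best alternative 4; Player II gets 8, best alternative 3. No profitable deviation — NE.
(The remaining 8 profiles each have a profitable deviation by the same check.)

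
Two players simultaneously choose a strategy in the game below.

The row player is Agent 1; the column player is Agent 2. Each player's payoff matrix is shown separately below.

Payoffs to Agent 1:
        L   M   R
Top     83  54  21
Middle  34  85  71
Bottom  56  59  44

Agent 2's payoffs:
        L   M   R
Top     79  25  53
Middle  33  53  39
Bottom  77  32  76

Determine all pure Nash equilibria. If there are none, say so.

Agent 1 against L: payoffs 83, 34, 56 → best response Top.
Agent 1 against M: payoffs 54, 85, 59 → best response Middle.
Agent 1 against R: payoffs 21, 71, 44 → best response Middle.
Agent 2 against Top: payoffs 79, 25, 53 → best response L.
Agent 2 against Middle: payoffs 33, 53, 39 → best response M.
Agent 2 against Bottom: payoffs 77, 32, 76 → best response L.
Mutual best responses: (Top, L); (Middle, M).

The pure Nash equilibria are (Top, L); (Middle, M).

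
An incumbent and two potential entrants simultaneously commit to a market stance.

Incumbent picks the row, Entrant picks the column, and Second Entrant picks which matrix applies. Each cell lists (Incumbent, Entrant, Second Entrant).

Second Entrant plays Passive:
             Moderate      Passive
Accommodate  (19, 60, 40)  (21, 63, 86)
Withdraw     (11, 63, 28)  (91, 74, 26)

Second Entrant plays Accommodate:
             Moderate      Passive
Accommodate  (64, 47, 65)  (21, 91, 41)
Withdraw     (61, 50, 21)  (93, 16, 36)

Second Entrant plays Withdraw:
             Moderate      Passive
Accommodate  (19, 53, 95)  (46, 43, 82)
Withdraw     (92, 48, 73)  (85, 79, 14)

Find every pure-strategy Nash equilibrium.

Incumbent against (Moderate, Passive): payoffs 19, 11 → best response Accommodate.
Incumbent against (Moderate, Accommodate): payoffs 64, 61 → best response Accommodate.
Incumbent against (Moderate, Withdraw): payoffs 19, 92 → best response Withdraw.
Incumbent against (Passive, Passive): payoffs 21, 91 → best response Withdraw.
Incumbent against (Passive, Accommodate): payoffs 21, 93 → best response Withdraw.
Incumbent against (Passive, Withdraw): payoffs 46, 85 → best response Withdraw.
Entrant against (Accommodate, Passive): payoffs 60, 63 → best response Passive.
Entrant against (Accommodate, Accommodate): payoffs 47, 91 → best response Passive.
Entrant against (Accommodate, Withdraw): payoffs 53, 43 → best response Moderate.
Entrant against (Withdraw, Passive): payoffs 63, 74 → best response Passive.
Entrant against (Withdraw, Accommodate): payoffs 50, 16 → best response Moderate.
Entrant against (Withdraw, Withdraw): payoffs 48, 79 → best response Passive.
Second Entrant against (Accommodate, Moderate): payoffs 40, 65, 95 → best response Withdraw.
Second Entrant against (Accommodate, Passive): payoffs 86, 41, 82 → best response Passive.
Second Entrant against (Withdraw, Moderate): payoffs 28, 21, 73 → best response Withdraw.
Second Entrant against (Withdraw, Passive): payoffs 26, 36, 14 → best response Accommodate.
No profile is a mutual best response for all players.

This game has no pure Nash equilibrium.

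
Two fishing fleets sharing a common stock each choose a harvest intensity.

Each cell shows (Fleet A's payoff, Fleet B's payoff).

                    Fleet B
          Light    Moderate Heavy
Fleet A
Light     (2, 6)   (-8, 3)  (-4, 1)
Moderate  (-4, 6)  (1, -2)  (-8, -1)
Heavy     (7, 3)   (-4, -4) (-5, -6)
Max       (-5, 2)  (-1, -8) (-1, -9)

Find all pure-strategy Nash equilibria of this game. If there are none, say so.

The unique pure-strategy Nash equilibrium is (Heavy, Light).

For each player, find the best response to each opponent profile; mutual best responses are the pure NE.
Fleet A against Light: payoffs 2, -4, 7, -5 → best response Heavy.
Fleet A against Moderate: payoffs -8, 1, -4, -1 → best response Moderate.
Fleet A against Heavy: payoffs -4, -8, -5, -1 → best response Max.
Fleet B against Light: payoffs 6, 3, 1 → best response Light.
Fleet B against Moderate: payoffs 6, -2, -1 → best response Light.
Fleet B against Heavy: payoffs 3, -4, -6 → best response Light.
Fleet B against Max: payoffs 2, -8, -9 → best response Light.
Mutual best responses: (Heavy, Light).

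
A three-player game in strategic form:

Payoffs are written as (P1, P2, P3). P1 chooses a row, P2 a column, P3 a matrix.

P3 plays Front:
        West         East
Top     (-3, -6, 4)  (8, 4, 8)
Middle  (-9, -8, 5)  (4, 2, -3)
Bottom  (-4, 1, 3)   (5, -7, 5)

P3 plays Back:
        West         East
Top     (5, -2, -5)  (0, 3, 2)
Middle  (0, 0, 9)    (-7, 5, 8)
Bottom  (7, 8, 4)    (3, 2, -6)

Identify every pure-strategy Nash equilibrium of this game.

P1 against (West, Front): payoffs -3, -9, -4 → best response Top.
P1 against (West, Back): payoffs 5, 0, 7 → best response Bottom.
P1 against (East, Front): payoffs 8, 4, 5 → best response Top.
P1 against (East, Back): payoffs 0, -7, 3 → best response Bottom.
P2 against (Top, Front): payoffs -6, 4 → best response East.
P2 against (Top, Back): payoffs -2, 3 → best response East.
P2 against (Middle, Front): payoffs -8, 2 → best response East.
P2 against (Middle, Back): payoffs 0, 5 → best response East.
P2 against (Bottom, Front): payoffs 1, -7 → best response West.
P2 against (Bottom, Back): payoffs 8, 2 → best response West.
P3 against (Top, West): payoffs 4, -5 → best response Front.
P3 against (Top, East): payoffs 8, 2 → best response Front.
P3 against (Middle, West): payoffs 5, 9 → best response Back.
P3 against (Middle, East): payoffs -3, 8 → best response Back.
P3 against (Bottom, West): payoffs 3, 4 → best response Back.
P3 against (Bottom, East): payoffs 5, -6 → best response Front.
Mutual best responses: (Top, East, Front); (Bottom, West, Back).

Pure-strategy Nash equilibria: (Top, East, Front) and (Bottom, West, Back)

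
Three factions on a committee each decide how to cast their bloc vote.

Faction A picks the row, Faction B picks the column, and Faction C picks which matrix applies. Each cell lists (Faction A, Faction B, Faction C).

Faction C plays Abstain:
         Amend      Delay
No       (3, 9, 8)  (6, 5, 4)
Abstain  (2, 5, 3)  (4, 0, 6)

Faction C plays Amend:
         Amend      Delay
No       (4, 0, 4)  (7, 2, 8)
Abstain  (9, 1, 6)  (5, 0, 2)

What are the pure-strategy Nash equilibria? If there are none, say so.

Pure-strategy Nash equilibria: (No, Amend, Abstain) and (No, Delay, Amend) and (Abstain, Amend, Amend)

(No, Amend, Abstain): Faction A gets 3, best alternative 2; Faction B gets 9, best alternative 5; Faction C gets 8, best alternative 4. No profitable deviation — NE.
(No, Amend, Amend): Faction A can switch to Abstain (4 → 9). Not NE.
(No, Delay, Abstain): Faction B can switch to Amend (5 → 9). Not NE.
(No, Delay, Amend): Faction A gets 7, best alternative 5; Faction B gets 2, best alternative 0; Faction C gets 8, best alternative 4. No profitable deviation — NE.
(Abstain, Amend, Abstain): Faction A can switch to No (2 → 3). Not NE.
(Abstain, Amend, Amend): Faction A gets 9, best alternative 4; Faction B gets 1, best alternative 0; Faction C gets 6, best alternative 3. No profitable deviation — NE.
(Abstain, Delay, Abstain): Faction A can switch to No (4 → 6). Not NE.
(Abstain, Delay, Amend): Faction A can switch to No (5 → 7). Not NE.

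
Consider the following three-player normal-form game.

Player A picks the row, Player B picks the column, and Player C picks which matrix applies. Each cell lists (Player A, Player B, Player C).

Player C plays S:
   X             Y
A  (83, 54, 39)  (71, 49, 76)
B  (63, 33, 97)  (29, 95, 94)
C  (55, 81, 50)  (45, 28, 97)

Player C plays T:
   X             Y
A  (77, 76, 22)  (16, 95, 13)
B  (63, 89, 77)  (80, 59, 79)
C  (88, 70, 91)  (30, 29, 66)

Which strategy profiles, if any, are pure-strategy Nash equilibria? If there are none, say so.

(A, X, S) and (C, X, T)

Check each profile: it is a Nash equilibrium iff no player can strictly gain by switching unilaterally.
(A, X, S): Player A gets 83, best alternative 63; Player B gets 54, best alternative 49; Player C gets 39, best alternative 22. No profitable deviation — NE.
(A, X, T): Player A can switch to C (77 → 88). Not NE.
(A, Y, S): Player B can switch to X (49 → 54). Not NE.
(A, Y, T): Player A can switch to B (16 → 80). Not NE.
(B, X, S): Player A can switch to A (63 → 83). Not NE.
(B, X, T): Player A can switch to A (63 → 77). Not NE.
(B, Y, S): Player A can switch to A (29 → 71). Not NE.
(B, Y, T): Player B can switch to X (59 → 89). Not NE.
(C, X, S): Player A can switch to A (55 → 83). Not NE.
(C, X, T): Player A gets 88, best alternative 77; Player B gets 70, best alternative 29; Player C gets 91, best alternative 50. No profitable deviation — NE.
(C, Y, S): Player A can switch to A (45 → 71). Not NE.
(C, Y, T): Player A can switch to B (30 → 80). Not NE.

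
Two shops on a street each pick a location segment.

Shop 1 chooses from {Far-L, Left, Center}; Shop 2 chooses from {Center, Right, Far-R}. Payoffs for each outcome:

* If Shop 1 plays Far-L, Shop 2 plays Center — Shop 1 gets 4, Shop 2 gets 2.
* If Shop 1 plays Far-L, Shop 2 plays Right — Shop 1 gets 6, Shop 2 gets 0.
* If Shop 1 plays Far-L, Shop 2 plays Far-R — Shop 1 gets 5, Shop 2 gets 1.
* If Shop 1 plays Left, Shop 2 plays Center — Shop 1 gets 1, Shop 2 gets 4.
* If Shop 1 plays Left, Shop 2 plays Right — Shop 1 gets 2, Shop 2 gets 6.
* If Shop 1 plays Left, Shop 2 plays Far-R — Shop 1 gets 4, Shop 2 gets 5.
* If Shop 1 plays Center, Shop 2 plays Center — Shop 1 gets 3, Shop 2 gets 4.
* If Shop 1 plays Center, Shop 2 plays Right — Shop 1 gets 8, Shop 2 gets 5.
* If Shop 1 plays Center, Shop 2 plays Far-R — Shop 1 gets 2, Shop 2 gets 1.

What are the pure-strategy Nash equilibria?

(Far-L, Center) and (Center, Right)

Shop 1 against Center: payoffs 4, 1, 3 → best response Far-L.
Shop 1 against Right: payoffs 6, 2, 8 → best response Center.
Shop 1 against Far-R: payoffs 5, 4, 2 → best response Far-L.
Shop 2 against Far-L: payoffs 2, 0, 1 → best response Center.
Shop 2 against Left: payoffs 4, 6, 5 → best response Right.
Shop 2 against Center: payoffs 4, 5, 1 → best response Right.
Mutual best responses: (Far-L, Center); (Center, Right).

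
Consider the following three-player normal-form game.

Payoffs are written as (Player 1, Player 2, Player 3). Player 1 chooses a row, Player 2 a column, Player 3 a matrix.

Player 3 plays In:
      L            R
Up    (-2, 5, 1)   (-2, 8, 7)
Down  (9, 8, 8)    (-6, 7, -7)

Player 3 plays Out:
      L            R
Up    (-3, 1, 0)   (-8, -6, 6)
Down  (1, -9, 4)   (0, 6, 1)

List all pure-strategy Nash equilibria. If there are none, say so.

(Up, R, In) and (Down, L, In) and (Down, R, Out)

Player 1 against (L, In): payoffs -2, 9 → best response Down.
Player 1 against (L, Out): payoffs -3, 1 → best response Down.
Player 1 against (R, In): payoffs -2, -6 → best response Up.
Player 1 against (R, Out): payoffs -8, 0 → best response Down.
Player 2 against (Up, In): payoffs 5, 8 → best response R.
Player 2 against (Up, Out): payoffs 1, -6 → best response L.
Player 2 against (Down, In): payoffs 8, 7 → best response L.
Player 2 against (Down, Out): payoffs -9, 6 → best response R.
Player 3 against (Up, L): payoffs 1, 0 → best response In.
Player 3 against (Up, R): payoffs 7, 6 → best response In.
Player 3 against (Down, L): payoffs 8, 4 → best response In.
Player 3 against (Down, R): payoffs -7, 1 → best response Out.
Mutual best responses: (Up, R, In); (Down, L, In); (Down, R, Out).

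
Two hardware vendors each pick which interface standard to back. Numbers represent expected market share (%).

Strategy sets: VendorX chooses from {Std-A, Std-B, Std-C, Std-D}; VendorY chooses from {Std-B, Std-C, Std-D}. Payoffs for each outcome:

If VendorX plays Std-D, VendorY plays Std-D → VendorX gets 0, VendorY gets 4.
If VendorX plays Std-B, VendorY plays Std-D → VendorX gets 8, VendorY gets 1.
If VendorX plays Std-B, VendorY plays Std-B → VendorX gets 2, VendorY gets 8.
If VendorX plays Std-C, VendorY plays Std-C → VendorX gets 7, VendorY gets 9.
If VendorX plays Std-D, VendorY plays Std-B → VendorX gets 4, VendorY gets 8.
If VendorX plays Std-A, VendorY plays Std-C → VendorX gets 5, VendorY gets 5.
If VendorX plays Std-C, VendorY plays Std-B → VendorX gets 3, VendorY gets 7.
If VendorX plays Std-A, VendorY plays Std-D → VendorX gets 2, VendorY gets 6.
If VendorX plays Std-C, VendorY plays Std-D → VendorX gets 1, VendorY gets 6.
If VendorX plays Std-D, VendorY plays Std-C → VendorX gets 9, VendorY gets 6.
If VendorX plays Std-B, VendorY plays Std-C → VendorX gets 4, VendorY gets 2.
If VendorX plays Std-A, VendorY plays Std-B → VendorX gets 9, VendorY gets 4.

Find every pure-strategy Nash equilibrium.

No pure-strategy Nash equilibrium.

For each player, find the best response to each opponent profile; mutual best responses are the pure NE.
VendorX against Std-B: payoffs 9, 2, 3, 4 → best response Std-A.
VendorX against Std-C: payoffs 5, 4, 7, 9 → best response Std-D.
VendorX against Std-D: payoffs 2, 8, 1, 0 → best response Std-B.
VendorY against Std-A: payoffs 4, 5, 6 → best response Std-D.
VendorY against Std-B: payoffs 8, 2, 1 → best response Std-B.
VendorY against Std-C: payoffs 7, 9, 6 → best response Std-C.
VendorY against Std-D: payoffs 8, 6, 4 → best response Std-B.
No profile is a mutual best response for all players.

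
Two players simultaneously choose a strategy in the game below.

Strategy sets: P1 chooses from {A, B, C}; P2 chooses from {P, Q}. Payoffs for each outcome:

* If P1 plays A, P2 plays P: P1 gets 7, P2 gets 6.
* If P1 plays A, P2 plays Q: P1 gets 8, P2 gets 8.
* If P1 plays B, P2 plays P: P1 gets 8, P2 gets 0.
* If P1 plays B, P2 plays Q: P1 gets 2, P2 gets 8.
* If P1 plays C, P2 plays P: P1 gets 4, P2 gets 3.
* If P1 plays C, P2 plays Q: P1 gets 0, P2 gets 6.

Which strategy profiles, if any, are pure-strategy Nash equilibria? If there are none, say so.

The unique pure-strategy Nash equilibrium is (A, Q).

(A, P): P1 can switch to B (7 → 8). Not NE.
(A, Q): P1 gets 8, best alternative 2; P2 gets 8, best alternative 6. No profitable deviation — NE.
(B, P): P2 can switch to Q (0 → 8). Not NE.
(B, Q): P1 can switch to A (2 → 8). Not NE.
(C, P): P1 can switch to A (4 → 7). Not NE.
(C, Q): P1 can switch to A (0 → 8). Not NE.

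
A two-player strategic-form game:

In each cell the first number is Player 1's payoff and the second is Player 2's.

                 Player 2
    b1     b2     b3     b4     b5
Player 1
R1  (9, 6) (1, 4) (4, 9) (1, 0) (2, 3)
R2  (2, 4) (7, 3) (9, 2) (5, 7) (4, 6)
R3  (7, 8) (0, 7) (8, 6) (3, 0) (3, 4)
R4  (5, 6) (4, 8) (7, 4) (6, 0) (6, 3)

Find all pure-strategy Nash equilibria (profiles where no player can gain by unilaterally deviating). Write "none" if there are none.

For each player, find the best response to each opponent profile; mutual best responses are the pure NE.
Player 1 against b1: payoffs 9, 2, 7, 5 → best response R1.
Player 1 against b2: payoffs 1, 7, 0, 4 → best response R2.
Player 1 against b3: payoffs 4, 9, 8, 7 → best response R2.
Player 1 against b4: payoffs 1, 5, 3, 6 → best response R4.
Player 1 against b5: payoffs 2, 4, 3, 6 → best response R4.
Player 2 against R1: payoffs 6, 4, 9, 0, 3 → best response b3.
Player 2 against R2: payoffs 4, 3, 2, 7, 6 → best response b4.
Player 2 against R3: payoffs 8, 7, 6, 0, 4 → best response b1.
Player 2 against R4: payoffs 6, 8, 4, 0, 3 → best response b2.
No profile is a mutual best response for all players.

No pure-strategy Nash equilibrium.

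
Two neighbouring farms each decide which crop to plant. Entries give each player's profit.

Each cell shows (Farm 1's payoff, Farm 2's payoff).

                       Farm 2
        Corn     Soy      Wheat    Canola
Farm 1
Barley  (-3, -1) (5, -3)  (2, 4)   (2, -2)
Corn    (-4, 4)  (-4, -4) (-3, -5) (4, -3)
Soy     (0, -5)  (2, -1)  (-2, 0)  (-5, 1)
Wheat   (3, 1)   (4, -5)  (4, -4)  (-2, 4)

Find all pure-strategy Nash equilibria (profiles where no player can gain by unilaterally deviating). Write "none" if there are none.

none

(Barley, Corn): Farm 1 can switch to Soy (-3 → 0). Not NE.
(Barley, Soy): Farm 2 can switch to Corn (-3 → -1). Not NE.
(Barley, Wheat): Farm 1 can switch to Wheat (2 → 4). Not NE.
(Barley, Canola): Farm 1 can switch to Corn (2 → 4). Not NE.
(Corn, Corn): Farm 1 can switch to Barley (-4 → -3). Not NE.
(Corn, Soy): Farm 1 can switch to Barley (-4 → 5). Not NE.
(Corn, Wheat): Farm 1 can switch to Barley (-3 → 2). Not NE.
(Corn, Canola): Farm 2 can switch to Corn (-3 → 4). Not NE.
(Soy, Corn): Farm 1 can switch to Wheat (0 → 3). Not NE.
(Soy, Soy): Farm 1 can switch to Barley (2 → 5). Not NE.
(The remaining 6 profiles each have a profitable deviation by the same check.)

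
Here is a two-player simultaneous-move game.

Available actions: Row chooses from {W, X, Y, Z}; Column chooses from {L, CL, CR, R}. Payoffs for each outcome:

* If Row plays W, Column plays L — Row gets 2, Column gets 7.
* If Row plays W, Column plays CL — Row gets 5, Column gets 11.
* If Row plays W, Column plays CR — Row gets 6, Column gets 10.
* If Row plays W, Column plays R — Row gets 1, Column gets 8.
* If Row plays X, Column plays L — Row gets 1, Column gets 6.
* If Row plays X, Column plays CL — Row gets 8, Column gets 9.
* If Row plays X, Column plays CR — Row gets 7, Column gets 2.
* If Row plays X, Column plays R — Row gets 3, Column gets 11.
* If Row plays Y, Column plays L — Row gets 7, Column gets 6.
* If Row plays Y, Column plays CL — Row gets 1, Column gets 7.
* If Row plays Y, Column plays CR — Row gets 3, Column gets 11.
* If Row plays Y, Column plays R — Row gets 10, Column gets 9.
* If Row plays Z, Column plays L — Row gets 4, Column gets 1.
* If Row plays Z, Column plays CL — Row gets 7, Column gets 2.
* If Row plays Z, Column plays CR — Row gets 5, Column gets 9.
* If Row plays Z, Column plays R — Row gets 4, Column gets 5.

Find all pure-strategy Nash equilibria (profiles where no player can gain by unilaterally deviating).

There is no pure-strategy Nash equilibrium.

(W, L): Row can switch to Y (2 → 7). Not NE.
(W, CL): Row can switch to X (5 → 8). Not NE.
(W, CR): Row can switch to X (6 → 7). Not NE.
(W, R): Row can switch to X (1 → 3). Not NE.
(X, L): Row can switch to W (1 → 2). Not NE.
(X, CL): Column can switch to R (9 → 11). Not NE.
(X, CR): Column can switch to L (2 → 6). Not NE.
(X, R): Row can switch to Y (3 → 10). Not NE.
(Y, L): Column can switch to CL (6 → 7). Not NE.
(Y, CL): Row can switch to W (1 → 5). Not NE.
(Y, CR): Row can switch to W (3 → 6). Not NE.
(Y, R): Column can switch to CR (9 → 11). Not NE.
(The remaining 4 profiles each have a profitable deviation by the same check.)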